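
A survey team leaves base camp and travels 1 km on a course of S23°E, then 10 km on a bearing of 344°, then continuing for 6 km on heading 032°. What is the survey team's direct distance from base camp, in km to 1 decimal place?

13.8 km

Leg 1 (S23°E, 1 km): east 1 sin 157° = 0.39, north 1 cos 157° = -0.92
Leg 2 (344°, 10 km): east 10 sin 344° = -2.76, north 10 cos 344° = 9.61
Leg 3 (032°, 6 km): east 6 sin 32° = 3.18, north 6 cos 32° = 5.09
Net: 0.81 east, 13.78 north. Distance = √((0.81)² + (13.78)²) = 13.804 km.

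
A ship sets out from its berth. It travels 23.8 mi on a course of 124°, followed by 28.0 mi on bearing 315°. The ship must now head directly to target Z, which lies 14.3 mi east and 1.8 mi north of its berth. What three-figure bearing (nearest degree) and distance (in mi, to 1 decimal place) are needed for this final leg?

108°, 15.1 mi

Leg 1 (124°, 23.8 mi): east 23.8 sin 124° = 19.73, north 23.8 cos 124° = -13.31
Leg 2 (315°, 28.0 mi): east 28.0 sin 315° = -19.80, north 28.0 cos 315° = 19.80
Current position: (-0.07, 6.49). Target: (14.3, 1.8). Remaining: Δeast = 14.37, Δnorth = -4.69.
Bearing = atan2(14.37, -4.69) mod 360° = 108.08°; distance = √((14.37)² + (-4.69)²) = 15.114 mi.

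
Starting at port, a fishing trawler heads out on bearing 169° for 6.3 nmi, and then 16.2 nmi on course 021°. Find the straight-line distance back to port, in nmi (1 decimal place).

Leg 1 (169°, 6.3 nmi): east 6.3 sin 169° = 1.20, north 6.3 cos 169° = -6.18
Leg 2 (021°, 16.2 nmi): east 16.2 sin 21° = 5.81, north 16.2 cos 21° = 15.12
Net: 7.01 east, 8.94 north. Distance = √((7.01)² + (8.94)²) = 11.359 nmi.

11.4 nmi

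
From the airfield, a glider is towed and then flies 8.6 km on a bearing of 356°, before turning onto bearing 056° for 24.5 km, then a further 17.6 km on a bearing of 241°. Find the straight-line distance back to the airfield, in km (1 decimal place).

14.4 km

Leg 1 (356°, 8.6 km): east 8.6 sin 356° = -0.60, north 8.6 cos 356° = 8.58
Leg 2 (056°, 24.5 km): east 24.5 sin 56° = 20.31, north 24.5 cos 56° = 13.70
Leg 3 (241°, 17.6 km): east 17.6 sin 241° = -15.39, north 17.6 cos 241° = -8.53
Net: 4.32 east, 13.75 north. Distance = √((4.32)² + (13.75)²) = 14.409 km.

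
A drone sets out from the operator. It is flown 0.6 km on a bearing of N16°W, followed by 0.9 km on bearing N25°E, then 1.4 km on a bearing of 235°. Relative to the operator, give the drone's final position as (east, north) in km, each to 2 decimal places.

(-0.93, 0.59)

Leg 1 (N16°W, 0.6 km): east 0.6 sin 344° = -0.17, north 0.6 cos 344° = 0.58
Leg 2 (N25°E, 0.9 km): east 0.9 sin 25° = 0.38, north 0.9 cos 25° = 0.82
Leg 3 (235°, 1.4 km): east 1.4 sin 235° = -1.15, north 1.4 cos 235° = -0.80
Summing: -0.93 km east, 0.59 km north → (-0.93, 0.59).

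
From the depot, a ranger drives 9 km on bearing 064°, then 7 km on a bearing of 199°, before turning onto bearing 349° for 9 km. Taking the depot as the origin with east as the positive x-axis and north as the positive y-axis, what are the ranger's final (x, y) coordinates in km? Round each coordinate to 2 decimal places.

Leg 1 (064°, 9 km): east 9 sin 64° = 8.09, north 9 cos 64° = 3.95
Leg 2 (199°, 7 km): east 7 sin 199° = -2.28, north 7 cos 199° = -6.62
Leg 3 (349°, 9 km): east 9 sin 349° = -1.72, north 9 cos 349° = 8.83
Summing: 4.09 km east, 6.16 km north → (4.09, 6.16).

(4.09, 6.16)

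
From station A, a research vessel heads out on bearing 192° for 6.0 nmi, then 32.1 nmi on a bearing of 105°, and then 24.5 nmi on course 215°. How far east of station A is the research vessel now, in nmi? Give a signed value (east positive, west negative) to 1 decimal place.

15.7 nmi

Leg 1 (192°, 6.0 nmi): east 6.0 sin 192° = -1.25, north 6.0 cos 192° = -5.87
Leg 2 (105°, 32.1 nmi): east 32.1 sin 105° = 31.01, north 32.1 cos 105° = -8.31
Leg 3 (215°, 24.5 nmi): east 24.5 sin 215° = -14.05, north 24.5 cos 215° = -20.07
Net east component: 15.71 nmi.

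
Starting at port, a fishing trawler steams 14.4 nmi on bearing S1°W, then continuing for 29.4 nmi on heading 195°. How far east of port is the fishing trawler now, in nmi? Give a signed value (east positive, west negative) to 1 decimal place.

Leg 1 (S1°W, 14.4 nmi): east 14.4 sin 181° = -0.25, north 14.4 cos 181° = -14.40
Leg 2 (195°, 29.4 nmi): east 29.4 sin 195° = -7.61, north 29.4 cos 195° = -28.40
Net east component: -7.86 nmi.

-7.9 nmi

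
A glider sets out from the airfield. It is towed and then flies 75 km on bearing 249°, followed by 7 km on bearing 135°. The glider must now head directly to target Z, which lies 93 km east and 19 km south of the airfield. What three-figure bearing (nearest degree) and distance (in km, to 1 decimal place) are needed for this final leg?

Leg 1 (249°, 75 km): east 75 sin 249° = -70.02, north 75 cos 249° = -26.88
Leg 2 (135°, 7 km): east 7 sin 135° = 4.95, north 7 cos 135° = -4.95
Current position: (-65.07, -31.83). Target: (93, -19). Remaining: Δeast = 158.07, Δnorth = 12.83.
Bearing = atan2(158.07, 12.83) mod 360° = 85.36°; distance = √((158.07)² + (12.83)²) = 158.588 km.

085°, 158.6 km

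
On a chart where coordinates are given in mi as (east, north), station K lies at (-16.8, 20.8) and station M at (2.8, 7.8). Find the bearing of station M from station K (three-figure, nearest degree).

124°

Δeast = 2.8 − -16.8 = 19.60; Δnorth = 7.8 − 20.8 = -13.00.
Bearing = atan2(Δeast, Δnorth) mod 360° = 123.55° ≈ 124°.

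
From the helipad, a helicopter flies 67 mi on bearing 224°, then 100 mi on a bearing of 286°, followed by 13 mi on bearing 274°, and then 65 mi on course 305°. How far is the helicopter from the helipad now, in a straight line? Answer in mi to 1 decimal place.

209.6 mi

Leg 1 (224°, 67 mi): east 67 sin 224° = -46.54, north 67 cos 224° = -48.20
Leg 2 (286°, 100 mi): east 100 sin 286° = -96.13, north 100 cos 286° = 27.56
Leg 3 (274°, 13 mi): east 13 sin 274° = -12.97, north 13 cos 274° = 0.91
Leg 4 (305°, 65 mi): east 65 sin 305° = -53.24, north 65 cos 305° = 37.28
Net: -208.88 east, 17.56 north. Distance = √((-208.88)² + (17.56)²) = 209.618 mi.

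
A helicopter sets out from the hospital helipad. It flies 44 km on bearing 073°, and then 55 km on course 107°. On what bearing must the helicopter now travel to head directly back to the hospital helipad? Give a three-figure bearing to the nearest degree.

Leg 1 (073°, 44 km): east 44 sin 73° = 42.08, north 44 cos 73° = 12.86
Leg 2 (107°, 55 km): east 55 sin 107° = 52.60, north 55 cos 107° = -16.08
Net displacement: 94.67 east, -3.22 north. Direction back to start is (-94.67, 3.22): bearing = atan2(-94.67, 3.22) mod 360° = 271.95° ≈ 272°.

272°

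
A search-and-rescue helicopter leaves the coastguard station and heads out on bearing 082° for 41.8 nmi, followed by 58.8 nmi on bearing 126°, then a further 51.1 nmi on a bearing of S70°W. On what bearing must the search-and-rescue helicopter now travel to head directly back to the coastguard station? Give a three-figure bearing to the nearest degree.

Leg 1 (082°, 41.8 nmi): east 41.8 sin 82° = 41.39, north 41.8 cos 82° = 5.82
Leg 2 (126°, 58.8 nmi): east 58.8 sin 126° = 47.57, north 58.8 cos 126° = -34.56
Leg 3 (S70°W, 51.1 nmi): east 51.1 sin 250° = -48.02, north 51.1 cos 250° = -17.48
Net displacement: 40.95 east, -46.22 north. Direction back to start is (-40.95, 46.22): bearing = atan2(-40.95, 46.22) mod 360° = 318.46° ≈ 318°.

318°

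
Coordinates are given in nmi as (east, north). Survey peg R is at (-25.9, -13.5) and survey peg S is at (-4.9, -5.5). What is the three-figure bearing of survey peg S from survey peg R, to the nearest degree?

Δeast = -4.9 − -25.9 = 21.00; Δnorth = -5.5 − -13.5 = 8.00.
Bearing = atan2(Δeast, Δnorth) mod 360° = 69.15° ≈ 069°.

069°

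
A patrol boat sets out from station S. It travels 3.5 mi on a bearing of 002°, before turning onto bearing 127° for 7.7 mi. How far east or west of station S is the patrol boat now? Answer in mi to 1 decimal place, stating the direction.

6.3 mi east

Leg 1 (002°, 3.5 mi): east 3.5 sin 2° = 0.12, north 3.5 cos 2° = 3.50
Leg 2 (127°, 7.7 mi): east 7.7 sin 127° = 6.15, north 7.7 cos 127° = -4.63
Net east component: 6.27 mi.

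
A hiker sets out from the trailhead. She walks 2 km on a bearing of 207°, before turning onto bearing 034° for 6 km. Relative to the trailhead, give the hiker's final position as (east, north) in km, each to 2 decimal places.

Leg 1 (207°, 2 km): east 2 sin 207° = -0.91, north 2 cos 207° = -1.78
Leg 2 (034°, 6 km): east 6 sin 34° = 3.36, north 6 cos 34° = 4.97
Summing: 2.45 km east, 3.19 km north → (2.45, 3.19).

(2.45, 3.19)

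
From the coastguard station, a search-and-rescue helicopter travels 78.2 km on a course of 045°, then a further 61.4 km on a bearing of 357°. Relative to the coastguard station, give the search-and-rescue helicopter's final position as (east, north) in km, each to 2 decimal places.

Leg 1 (045°, 78.2 km): east 78.2 sin 45° = 55.30, north 78.2 cos 45° = 55.30
Leg 2 (357°, 61.4 km): east 61.4 sin 357° = -3.21, north 61.4 cos 357° = 61.32
Summing: 52.08 km east, 116.61 km north → (52.08, 116.61).

(52.08, 116.61)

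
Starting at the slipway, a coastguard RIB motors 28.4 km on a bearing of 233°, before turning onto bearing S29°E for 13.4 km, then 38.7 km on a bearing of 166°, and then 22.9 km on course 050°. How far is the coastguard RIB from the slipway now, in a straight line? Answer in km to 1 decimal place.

52.7 km

Leg 1 (233°, 28.4 km): east 28.4 sin 233° = -22.68, north 28.4 cos 233° = -17.09
Leg 2 (S29°E, 13.4 km): east 13.4 sin 151° = 6.50, north 13.4 cos 151° = -11.72
Leg 3 (166°, 38.7 km): east 38.7 sin 166° = 9.36, north 38.7 cos 166° = -37.55
Leg 4 (050°, 22.9 km): east 22.9 sin 50° = 17.54, north 22.9 cos 50° = 14.72
Net: 10.72 east, -51.64 north. Distance = √((10.72)² + (-51.64)²) = 52.743 km.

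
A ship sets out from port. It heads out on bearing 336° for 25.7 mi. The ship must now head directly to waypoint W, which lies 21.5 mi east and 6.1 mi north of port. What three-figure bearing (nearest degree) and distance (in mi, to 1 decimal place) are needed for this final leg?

Leg 1 (336°, 25.7 mi): east 25.7 sin 336° = -10.45, north 25.7 cos 336° = 23.48
Current position: (-10.45, 23.48). Target: (21.5, 6.1). Remaining: Δeast = 31.95, Δnorth = -17.38.
Bearing = atan2(31.95, -17.38) mod 360° = 118.54°; distance = √((31.95)² + (-17.38)²) = 36.373 mi.

119°, 36.4 mi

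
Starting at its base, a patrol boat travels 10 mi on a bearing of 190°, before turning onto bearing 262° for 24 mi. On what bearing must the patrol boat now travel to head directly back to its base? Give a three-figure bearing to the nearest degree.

Leg 1 (190°, 10 mi): east 10 sin 190° = -1.74, north 10 cos 190° = -9.85
Leg 2 (262°, 24 mi): east 24 sin 262° = -23.77, north 24 cos 262° = -3.34
Net displacement: -25.50 east, -13.19 north. Direction back to start is (25.50, 13.19): bearing = atan2(25.50, 13.19) mod 360° = 62.66° ≈ 063°.

063°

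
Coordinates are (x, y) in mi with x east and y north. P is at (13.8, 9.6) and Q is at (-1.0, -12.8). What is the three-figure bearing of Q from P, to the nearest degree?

213°

Δeast = -1.0 − 13.8 = -14.80; Δnorth = -12.8 − 9.6 = -22.40.
Bearing = atan2(Δeast, Δnorth) mod 360° = 213.45° ≈ 213°.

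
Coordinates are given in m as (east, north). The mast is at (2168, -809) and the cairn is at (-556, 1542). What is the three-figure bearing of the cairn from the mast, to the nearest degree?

Δeast = -556 − 2168 = -2724.00; Δnorth = 1542 − -809 = 2351.00.
Bearing = atan2(Δeast, Δnorth) mod 360° = 310.80° ≈ 311°.

311°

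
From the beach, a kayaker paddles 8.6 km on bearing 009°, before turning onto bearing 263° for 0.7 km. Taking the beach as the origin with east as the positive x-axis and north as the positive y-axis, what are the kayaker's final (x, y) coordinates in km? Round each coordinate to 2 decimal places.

(0.65, 8.41)

Leg 1 (009°, 8.6 km): east 8.6 sin 9° = 1.35, north 8.6 cos 9° = 8.49
Leg 2 (263°, 0.7 km): east 0.7 sin 263° = -0.69, north 0.7 cos 263° = -0.09
Summing: 0.65 km east, 8.41 km north → (0.65, 8.41).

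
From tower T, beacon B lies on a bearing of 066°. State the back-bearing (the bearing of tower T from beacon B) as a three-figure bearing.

Back-bearing = 066° + 180° = 246°.

246°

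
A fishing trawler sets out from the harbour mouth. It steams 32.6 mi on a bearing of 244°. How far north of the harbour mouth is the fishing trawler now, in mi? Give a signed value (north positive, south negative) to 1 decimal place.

-14.3 mi

Leg 1 (244°, 32.6 mi): east 32.6 sin 244° = -29.30, north 32.6 cos 244° = -14.29
Net north component: -14.29 mi.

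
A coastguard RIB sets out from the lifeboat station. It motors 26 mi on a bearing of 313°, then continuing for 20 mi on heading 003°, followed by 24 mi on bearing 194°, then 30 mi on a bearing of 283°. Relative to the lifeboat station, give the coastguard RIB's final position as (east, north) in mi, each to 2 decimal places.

Leg 1 (313°, 26 mi): east 26 sin 313° = -19.02, north 26 cos 313° = 17.73
Leg 2 (003°, 20 mi): east 20 sin 3° = 1.05, north 20 cos 3° = 19.97
Leg 3 (194°, 24 mi): east 24 sin 194° = -5.81, north 24 cos 194° = -23.29
Leg 4 (283°, 30 mi): east 30 sin 283° = -29.23, north 30 cos 283° = 6.75
Summing: -53.01 mi east, 21.17 mi north → (-53.01, 21.17).

(-53.01, 21.17)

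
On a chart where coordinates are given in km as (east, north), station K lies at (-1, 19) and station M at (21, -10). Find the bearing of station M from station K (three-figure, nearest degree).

143°

Δeast = 21 − -1 = 22.00; Δnorth = -10 − 19 = -29.00.
Bearing = atan2(Δeast, Δnorth) mod 360° = 142.82° ≈ 143°.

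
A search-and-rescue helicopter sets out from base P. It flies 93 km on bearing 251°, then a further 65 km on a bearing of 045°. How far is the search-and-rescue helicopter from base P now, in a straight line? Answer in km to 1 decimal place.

44.8 km

Leg 1 (251°, 93 km): east 93 sin 251° = -87.93, north 93 cos 251° = -30.28
Leg 2 (045°, 65 km): east 65 sin 45° = 45.96, north 65 cos 45° = 45.96
Net: -41.97 east, 15.68 north. Distance = √((-41.97)² + (15.68)²) = 44.806 km.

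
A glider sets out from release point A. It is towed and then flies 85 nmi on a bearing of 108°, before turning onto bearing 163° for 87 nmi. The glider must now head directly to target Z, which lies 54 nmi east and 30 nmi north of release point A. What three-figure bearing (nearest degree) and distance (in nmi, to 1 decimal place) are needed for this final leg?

Leg 1 (108°, 85 nmi): east 85 sin 108° = 80.84, north 85 cos 108° = -26.27
Leg 2 (163°, 87 nmi): east 87 sin 163° = 25.44, north 87 cos 163° = -83.20
Current position: (106.28, -109.46). Target: (54, 30). Remaining: Δeast = -52.28, Δnorth = 139.46.
Bearing = atan2(-52.28, 139.46) mod 360° = 339.45°; distance = √((-52.28)² + (139.46)²) = 148.940 nmi.

339°, 148.9 nmi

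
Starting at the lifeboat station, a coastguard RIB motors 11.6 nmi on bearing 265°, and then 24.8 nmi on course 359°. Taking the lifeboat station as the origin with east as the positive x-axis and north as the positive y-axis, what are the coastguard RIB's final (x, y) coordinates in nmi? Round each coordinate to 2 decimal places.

Leg 1 (265°, 11.6 nmi): east 11.6 sin 265° = -11.56, north 11.6 cos 265° = -1.01
Leg 2 (359°, 24.8 nmi): east 24.8 sin 359° = -0.43, north 24.8 cos 359° = 24.80
Summing: -11.99 nmi east, 23.79 nmi north → (-11.99, 23.79).

(-11.99, 23.79)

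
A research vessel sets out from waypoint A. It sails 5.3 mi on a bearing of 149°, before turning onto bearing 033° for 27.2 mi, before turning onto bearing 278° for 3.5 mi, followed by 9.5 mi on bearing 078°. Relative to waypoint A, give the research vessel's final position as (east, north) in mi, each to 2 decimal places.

Leg 1 (149°, 5.3 mi): east 5.3 sin 149° = 2.73, north 5.3 cos 149° = -4.54
Leg 2 (033°, 27.2 mi): east 27.2 sin 33° = 14.81, north 27.2 cos 33° = 22.81
Leg 3 (278°, 3.5 mi): east 3.5 sin 278° = -3.47, north 3.5 cos 278° = 0.49
Leg 4 (078°, 9.5 mi): east 9.5 sin 78° = 9.29, north 9.5 cos 78° = 1.98
Summing: 23.37 mi east, 20.73 mi north → (23.37, 20.73).

(23.37, 20.73)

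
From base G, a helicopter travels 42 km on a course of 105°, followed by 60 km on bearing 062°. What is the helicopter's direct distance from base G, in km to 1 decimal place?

95.1 km

Leg 1 (105°, 42 km): east 42 sin 105° = 40.57, north 42 cos 105° = -10.87
Leg 2 (062°, 60 km): east 60 sin 62° = 52.98, north 60 cos 62° = 28.17
Net: 93.55 east, 17.30 north. Distance = √((93.55)² + (17.30)²) = 95.132 km.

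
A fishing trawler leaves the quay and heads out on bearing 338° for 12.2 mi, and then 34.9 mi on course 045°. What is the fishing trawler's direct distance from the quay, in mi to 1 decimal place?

41.2 mi

Leg 1 (338°, 12.2 mi): east 12.2 sin 338° = -4.57, north 12.2 cos 338° = 11.31
Leg 2 (045°, 34.9 mi): east 34.9 sin 45° = 24.68, north 34.9 cos 45° = 24.68
Net: 20.11 east, 35.99 north. Distance = √((20.11)² + (35.99)²) = 41.226 mi.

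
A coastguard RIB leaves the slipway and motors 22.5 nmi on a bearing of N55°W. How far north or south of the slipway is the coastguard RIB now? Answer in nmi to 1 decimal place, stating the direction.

Leg 1 (N55°W, 22.5 nmi): east 22.5 sin 305° = -18.43, north 22.5 cos 305° = 12.91
Net north component: 12.91 nmi.

12.9 nmi north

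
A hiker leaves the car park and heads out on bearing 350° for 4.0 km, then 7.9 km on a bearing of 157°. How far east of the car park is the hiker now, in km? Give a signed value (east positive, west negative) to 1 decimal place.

2.4 km

Leg 1 (350°, 4.0 km): east 4.0 sin 350° = -0.69, north 4.0 cos 350° = 3.94
Leg 2 (157°, 7.9 km): east 7.9 sin 157° = 3.09, north 7.9 cos 157° = -7.27
Net east component: 2.39 km.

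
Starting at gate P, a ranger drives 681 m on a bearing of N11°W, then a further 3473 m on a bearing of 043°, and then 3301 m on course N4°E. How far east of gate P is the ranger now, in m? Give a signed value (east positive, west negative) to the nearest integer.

Leg 1 (N11°W, 681 m): east 681 sin 349° = -129.94, north 681 cos 349° = 668.49
Leg 2 (043°, 3473 m): east 3473 sin 43° = 2368.58, north 3473 cos 43° = 2539.99
Leg 3 (N4°E, 3301 m): east 3301 sin 4° = 230.27, north 3301 cos 4° = 3292.96
Net east component: 2468.91 m.

2469 m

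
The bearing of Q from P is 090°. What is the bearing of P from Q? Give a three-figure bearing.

270°

Back-bearing = 090° + 180° = 270°.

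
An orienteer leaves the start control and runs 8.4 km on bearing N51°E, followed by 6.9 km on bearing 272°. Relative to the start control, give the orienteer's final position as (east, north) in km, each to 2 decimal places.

Leg 1 (N51°E, 8.4 km): east 8.4 sin 51° = 6.53, north 8.4 cos 51° = 5.29
Leg 2 (272°, 6.9 km): east 6.9 sin 272° = -6.90, north 6.9 cos 272° = 0.24
Summing: -0.37 km east, 5.53 km north → (-0.37, 5.53).

(-0.37, 5.53)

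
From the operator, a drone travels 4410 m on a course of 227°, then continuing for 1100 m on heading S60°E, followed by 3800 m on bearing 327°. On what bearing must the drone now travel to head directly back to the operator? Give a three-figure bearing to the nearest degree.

Leg 1 (227°, 4410 m): east 4410 sin 227° = -3225.27, north 4410 cos 227° = -3007.61
Leg 2 (S60°E, 1100 m): east 1100 sin 120° = 952.63, north 1100 cos 120° = -550.00
Leg 3 (327°, 3800 m): east 3800 sin 327° = -2069.63, north 3800 cos 327° = 3186.95
Net displacement: -4342.27 east, -370.66 north. Direction back to start is (4342.27, 370.66): bearing = atan2(4342.27, 370.66) mod 360° = 85.12° ≈ 085°.

085°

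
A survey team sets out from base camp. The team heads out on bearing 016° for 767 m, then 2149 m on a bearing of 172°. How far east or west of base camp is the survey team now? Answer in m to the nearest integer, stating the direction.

Leg 1 (016°, 767 m): east 767 sin 16° = 211.41, north 767 cos 16° = 737.29
Leg 2 (172°, 2149 m): east 2149 sin 172° = 299.08, north 2149 cos 172° = -2128.09
Net east component: 510.50 m.

510 m east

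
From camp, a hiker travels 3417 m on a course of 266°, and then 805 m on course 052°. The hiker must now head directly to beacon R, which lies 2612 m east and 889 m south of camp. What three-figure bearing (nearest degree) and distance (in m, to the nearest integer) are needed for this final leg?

102°, 5507 m

Leg 1 (266°, 3417 m): east 3417 sin 266° = -3408.68, north 3417 cos 266° = -238.36
Leg 2 (052°, 805 m): east 805 sin 52° = 634.35, north 805 cos 52° = 495.61
Current position: (-2774.33, 257.25). Target: (2612, -889). Remaining: Δeast = 5386.33, Δnorth = -1146.25.
Bearing = atan2(5386.33, -1146.25) mod 360° = 102.01°; distance = √((5386.33)² + (-1146.25)²) = 5506.942 m.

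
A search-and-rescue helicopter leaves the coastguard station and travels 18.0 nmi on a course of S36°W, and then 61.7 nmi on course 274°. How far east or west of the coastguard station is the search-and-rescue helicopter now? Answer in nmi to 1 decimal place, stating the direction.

72.1 nmi west

Leg 1 (S36°W, 18.0 nmi): east 18.0 sin 216° = -10.58, north 18.0 cos 216° = -14.56
Leg 2 (274°, 61.7 nmi): east 61.7 sin 274° = -61.55, north 61.7 cos 274° = 4.30
Net east component: -72.13 nmi.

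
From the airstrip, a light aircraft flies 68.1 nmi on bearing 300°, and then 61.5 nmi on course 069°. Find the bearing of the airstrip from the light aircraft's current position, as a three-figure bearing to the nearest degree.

Leg 1 (300°, 68.1 nmi): east 68.1 sin 300° = -58.98, north 68.1 cos 300° = 34.05
Leg 2 (069°, 61.5 nmi): east 61.5 sin 69° = 57.42, north 61.5 cos 69° = 22.04
Net displacement: -1.56 east, 56.09 north. Direction back to start is (1.56, -56.09): bearing = atan2(1.56, -56.09) mod 360° = 178.41° ≈ 178°.

178°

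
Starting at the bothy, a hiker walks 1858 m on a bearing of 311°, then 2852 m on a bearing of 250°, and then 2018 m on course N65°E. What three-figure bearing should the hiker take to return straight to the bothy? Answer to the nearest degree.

Leg 1 (311°, 1858 m): east 1858 sin 311° = -1402.25, north 1858 cos 311° = 1218.96
Leg 2 (250°, 2852 m): east 2852 sin 250° = -2680.00, north 2852 cos 250° = -975.44
Leg 3 (N65°E, 2018 m): east 2018 sin 65° = 1828.93, north 2018 cos 65° = 852.84
Net displacement: -2253.32 east, 1096.36 north. Direction back to start is (2253.32, -1096.36): bearing = atan2(2253.32, -1096.36) mod 360° = 115.95° ≈ 116°.

116°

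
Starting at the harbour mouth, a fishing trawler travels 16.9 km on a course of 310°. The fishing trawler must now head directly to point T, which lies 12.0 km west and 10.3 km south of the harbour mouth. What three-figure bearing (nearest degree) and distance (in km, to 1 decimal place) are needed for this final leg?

Leg 1 (310°, 16.9 km): east 16.9 sin 310° = -12.95, north 16.9 cos 310° = 10.86
Current position: (-12.95, 10.86). Target: (-12.0, -10.3). Remaining: Δeast = 0.95, Δnorth = -21.16.
Bearing = atan2(0.95, -21.16) mod 360° = 177.44°; distance = √((0.95)² + (-21.16)²) = 21.184 km.

177°, 21.2 km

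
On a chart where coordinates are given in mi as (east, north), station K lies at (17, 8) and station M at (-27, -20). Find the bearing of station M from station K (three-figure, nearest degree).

238°

Δeast = -27 − 17 = -44.00; Δnorth = -20 − 8 = -28.00.
Bearing = atan2(Δeast, Δnorth) mod 360° = 237.53° ≈ 238°.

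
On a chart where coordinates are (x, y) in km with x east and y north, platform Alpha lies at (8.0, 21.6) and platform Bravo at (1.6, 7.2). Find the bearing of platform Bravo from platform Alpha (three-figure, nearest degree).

204°

Δeast = 1.6 − 8.0 = -6.40; Δnorth = 7.2 − 21.6 = -14.40.
Bearing = atan2(Δeast, Δnorth) mod 360° = 203.96° ≈ 204°.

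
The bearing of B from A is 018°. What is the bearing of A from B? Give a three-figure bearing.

Back-bearing = 018° + 180° = 198°.

198°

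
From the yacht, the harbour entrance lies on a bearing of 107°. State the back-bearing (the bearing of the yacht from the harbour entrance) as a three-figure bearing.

Back-bearing = 107° + 180° = 287°.

287°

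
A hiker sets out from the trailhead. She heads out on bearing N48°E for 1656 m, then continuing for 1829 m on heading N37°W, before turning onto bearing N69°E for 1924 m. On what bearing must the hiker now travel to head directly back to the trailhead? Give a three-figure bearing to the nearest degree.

Leg 1 (N48°E, 1656 m): east 1656 sin 48° = 1230.65, north 1656 cos 48° = 1108.08
Leg 2 (N37°W, 1829 m): east 1829 sin 323° = -1100.72, north 1829 cos 323° = 1460.70
Leg 3 (N69°E, 1924 m): east 1924 sin 69° = 1796.21, north 1924 cos 69° = 689.50
Net displacement: 1926.14 east, 3258.28 north. Direction back to start is (-1926.14, -3258.28): bearing = atan2(-1926.14, -3258.28) mod 360° = 210.59° ≈ 211°.

211°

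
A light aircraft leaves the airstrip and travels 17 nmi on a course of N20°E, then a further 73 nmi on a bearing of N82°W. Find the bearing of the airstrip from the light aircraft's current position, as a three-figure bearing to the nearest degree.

111°

Leg 1 (N20°E, 17 nmi): east 17 sin 20° = 5.81, north 17 cos 20° = 15.97
Leg 2 (N82°W, 73 nmi): east 73 sin 278° = -72.29, north 73 cos 278° = 10.16
Net displacement: -66.48 east, 26.13 north. Direction back to start is (66.48, -26.13): bearing = atan2(66.48, -26.13) mod 360° = 111.46° ≈ 111°.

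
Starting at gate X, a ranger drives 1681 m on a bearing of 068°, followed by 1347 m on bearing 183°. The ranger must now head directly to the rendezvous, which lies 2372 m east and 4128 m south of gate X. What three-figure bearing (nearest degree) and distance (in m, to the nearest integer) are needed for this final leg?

Leg 1 (068°, 1681 m): east 1681 sin 68° = 1558.60, north 1681 cos 68° = 629.71
Leg 2 (183°, 1347 m): east 1347 sin 183° = -70.50, north 1347 cos 183° = -1345.15
Current position: (1488.10, -715.44). Target: (2372, -4128). Remaining: Δeast = 883.90, Δnorth = -3412.56.
Bearing = atan2(883.90, -3412.56) mod 360° = 165.48°; distance = √((883.90)² + (-3412.56)²) = 3525.173 m.

165°, 3525 m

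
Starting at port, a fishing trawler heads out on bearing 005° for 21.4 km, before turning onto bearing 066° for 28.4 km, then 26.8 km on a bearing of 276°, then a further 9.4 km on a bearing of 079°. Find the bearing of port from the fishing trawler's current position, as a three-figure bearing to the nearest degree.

Leg 1 (005°, 21.4 km): east 21.4 sin 5° = 1.87, north 21.4 cos 5° = 21.32
Leg 2 (066°, 28.4 km): east 28.4 sin 66° = 25.94, north 28.4 cos 66° = 11.55
Leg 3 (276°, 26.8 km): east 26.8 sin 276° = -26.65, north 26.8 cos 276° = 2.80
Leg 4 (079°, 9.4 km): east 9.4 sin 79° = 9.23, north 9.4 cos 79° = 1.79
Net displacement: 10.38 east, 37.46 north. Direction back to start is (-10.38, -37.46): bearing = atan2(-10.38, -37.46) mod 360° = 195.49° ≈ 195°.

195°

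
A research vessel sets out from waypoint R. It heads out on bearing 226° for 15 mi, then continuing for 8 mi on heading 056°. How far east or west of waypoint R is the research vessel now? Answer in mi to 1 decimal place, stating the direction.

4.2 mi west

Leg 1 (226°, 15 mi): east 15 sin 226° = -10.79, north 15 cos 226° = -10.42
Leg 2 (056°, 8 mi): east 8 sin 56° = 6.63, north 8 cos 56° = 4.47
Net east component: -4.16 mi.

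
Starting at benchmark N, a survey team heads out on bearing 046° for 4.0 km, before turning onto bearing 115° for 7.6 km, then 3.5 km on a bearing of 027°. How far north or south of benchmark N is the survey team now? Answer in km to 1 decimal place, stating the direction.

Leg 1 (046°, 4.0 km): east 4.0 sin 46° = 2.88, north 4.0 cos 46° = 2.78
Leg 2 (115°, 7.6 km): east 7.6 sin 115° = 6.89, north 7.6 cos 115° = -3.21
Leg 3 (027°, 3.5 km): east 3.5 sin 27° = 1.59, north 3.5 cos 27° = 3.12
Net north component: 2.69 km.

2.7 km north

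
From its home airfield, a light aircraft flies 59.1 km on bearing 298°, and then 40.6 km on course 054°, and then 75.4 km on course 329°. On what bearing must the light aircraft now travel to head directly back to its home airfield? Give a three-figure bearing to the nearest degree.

Leg 1 (298°, 59.1 km): east 59.1 sin 298° = -52.18, north 59.1 cos 298° = 27.75
Leg 2 (054°, 40.6 km): east 40.6 sin 54° = 32.85, north 40.6 cos 54° = 23.86
Leg 3 (329°, 75.4 km): east 75.4 sin 329° = -38.83, north 75.4 cos 329° = 64.63
Net displacement: -58.17 east, 116.24 north. Direction back to start is (58.17, -116.24): bearing = atan2(58.17, -116.24) mod 360° = 153.42° ≈ 153°.

153°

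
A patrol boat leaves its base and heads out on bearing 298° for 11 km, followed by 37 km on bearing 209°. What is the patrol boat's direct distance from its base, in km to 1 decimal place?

38.8 km

Leg 1 (298°, 11 km): east 11 sin 298° = -9.71, north 11 cos 298° = 5.16
Leg 2 (209°, 37 km): east 37 sin 209° = -17.94, north 37 cos 209° = -32.36
Net: -27.65 east, -27.20 north. Distance = √((-27.65)² + (-27.20)²) = 38.784 km.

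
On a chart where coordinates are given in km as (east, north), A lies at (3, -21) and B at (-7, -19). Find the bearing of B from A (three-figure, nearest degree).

281°

Δeast = -7 − 3 = -10.00; Δnorth = -19 − -21 = 2.00.
Bearing = atan2(Δeast, Δnorth) mod 360° = 281.31° ≈ 281°.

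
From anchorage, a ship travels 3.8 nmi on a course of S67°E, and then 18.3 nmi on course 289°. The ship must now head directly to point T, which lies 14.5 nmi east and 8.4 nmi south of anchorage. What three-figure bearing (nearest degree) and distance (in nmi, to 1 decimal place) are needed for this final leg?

Leg 1 (S67°E, 3.8 nmi): east 3.8 sin 113° = 3.50, north 3.8 cos 113° = -1.48
Leg 2 (289°, 18.3 nmi): east 18.3 sin 289° = -17.30, north 18.3 cos 289° = 5.96
Current position: (-13.81, 4.47). Target: (14.5, -8.4). Remaining: Δeast = 28.31, Δnorth = -12.87.
Bearing = atan2(28.31, -12.87) mod 360° = 114.46°; distance = √((28.31)² + (-12.87)²) = 31.095 nmi.

114°, 31.1 nmi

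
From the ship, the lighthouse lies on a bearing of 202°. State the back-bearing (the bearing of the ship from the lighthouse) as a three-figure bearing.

022°

Back-bearing = 202° − 180° = 022°.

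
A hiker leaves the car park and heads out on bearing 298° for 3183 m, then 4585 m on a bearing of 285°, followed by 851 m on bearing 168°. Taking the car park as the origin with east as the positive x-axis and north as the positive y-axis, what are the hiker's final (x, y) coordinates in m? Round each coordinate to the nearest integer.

Leg 1 (298°, 3183 m): east 3183 sin 298° = -2810.42, north 3183 cos 298° = 1494.33
Leg 2 (285°, 4585 m): east 4585 sin 285° = -4428.77, north 4585 cos 285° = 1186.69
Leg 3 (168°, 851 m): east 851 sin 168° = 176.93, north 851 cos 168° = -832.40
Summing: -7062.26 m east, 1848.61 m north → (-7062, 1849).

(-7062, 1849)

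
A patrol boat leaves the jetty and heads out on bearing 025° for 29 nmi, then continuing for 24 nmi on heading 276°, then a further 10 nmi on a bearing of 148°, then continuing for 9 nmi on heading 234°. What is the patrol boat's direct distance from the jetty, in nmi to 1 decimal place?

Leg 1 (025°, 29 nmi): east 29 sin 25° = 12.26, north 29 cos 25° = 26.28
Leg 2 (276°, 24 nmi): east 24 sin 276° = -23.87, north 24 cos 276° = 2.51
Leg 3 (148°, 10 nmi): east 10 sin 148° = 5.30, north 10 cos 148° = -8.48
Leg 4 (234°, 9 nmi): east 9 sin 234° = -7.28, north 9 cos 234° = -5.29
Net: -13.59 east, 15.02 north. Distance = √((-13.59)² + (15.02)²) = 20.259 nmi.

20.3 nmi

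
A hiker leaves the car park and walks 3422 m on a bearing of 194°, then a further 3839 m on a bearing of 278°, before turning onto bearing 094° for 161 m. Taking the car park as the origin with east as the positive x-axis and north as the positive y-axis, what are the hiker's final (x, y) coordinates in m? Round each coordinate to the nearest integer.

Leg 1 (194°, 3422 m): east 3422 sin 194° = -827.86, north 3422 cos 194° = -3320.35
Leg 2 (278°, 3839 m): east 3839 sin 278° = -3801.64, north 3839 cos 278° = 534.29
Leg 3 (094°, 161 m): east 161 sin 94° = 160.61, north 161 cos 94° = -11.23
Summing: -4468.89 m east, -2797.30 m north → (-4469, -2797).

(-4469, -2797)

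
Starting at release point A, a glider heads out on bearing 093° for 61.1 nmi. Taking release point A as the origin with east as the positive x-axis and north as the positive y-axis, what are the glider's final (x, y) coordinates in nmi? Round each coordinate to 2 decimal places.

Leg 1 (093°, 61.1 nmi): east 61.1 sin 93° = 61.02, north 61.1 cos 93° = -3.20
Summing: 61.02 nmi east, -3.20 nmi north → (61.02, -3.20).

(61.02, -3.20)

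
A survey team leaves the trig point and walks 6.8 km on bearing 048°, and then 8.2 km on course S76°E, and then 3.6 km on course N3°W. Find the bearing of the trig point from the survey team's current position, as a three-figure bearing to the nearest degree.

244°

Leg 1 (048°, 6.8 km): east 6.8 sin 48° = 5.05, north 6.8 cos 48° = 4.55
Leg 2 (S76°E, 8.2 km): east 8.2 sin 104° = 7.96, north 8.2 cos 104° = -1.98
Leg 3 (N3°W, 3.6 km): east 3.6 sin 357° = -0.19, north 3.6 cos 357° = 3.60
Net displacement: 12.82 east, 6.16 north. Direction back to start is (-12.82, -6.16): bearing = atan2(-12.82, -6.16) mod 360° = 244.33° ≈ 244°.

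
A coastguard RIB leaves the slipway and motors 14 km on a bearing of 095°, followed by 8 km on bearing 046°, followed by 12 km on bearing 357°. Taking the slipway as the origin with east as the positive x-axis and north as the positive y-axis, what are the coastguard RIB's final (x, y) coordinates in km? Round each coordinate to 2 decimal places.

(19.07, 16.32)

Leg 1 (095°, 14 km): east 14 sin 95° = 13.95, north 14 cos 95° = -1.22
Leg 2 (046°, 8 km): east 8 sin 46° = 5.75, north 8 cos 46° = 5.56
Leg 3 (357°, 12 km): east 12 sin 357° = -0.63, north 12 cos 357° = 11.98
Summing: 19.07 km east, 16.32 km north → (19.07, 16.32).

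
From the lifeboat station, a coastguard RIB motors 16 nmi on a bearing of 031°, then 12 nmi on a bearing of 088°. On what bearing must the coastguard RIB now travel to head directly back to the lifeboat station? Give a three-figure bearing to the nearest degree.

Leg 1 (031°, 16 nmi): east 16 sin 31° = 8.24, north 16 cos 31° = 13.71
Leg 2 (088°, 12 nmi): east 12 sin 88° = 11.99, north 12 cos 88° = 0.42
Net displacement: 20.23 east, 14.13 north. Direction back to start is (-20.23, -14.13): bearing = atan2(-20.23, -14.13) mod 360° = 235.06° ≈ 235°.

235°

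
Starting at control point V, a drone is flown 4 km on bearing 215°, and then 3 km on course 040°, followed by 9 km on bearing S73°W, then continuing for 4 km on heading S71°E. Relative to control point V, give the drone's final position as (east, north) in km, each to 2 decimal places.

(-5.19, -4.91)

Leg 1 (215°, 4 km): east 4 sin 215° = -2.29, north 4 cos 215° = -3.28
Leg 2 (040°, 3 km): east 3 sin 40° = 1.93, north 3 cos 40° = 2.30
Leg 3 (S73°W, 9 km): east 9 sin 253° = -8.61, north 9 cos 253° = -2.63
Leg 4 (S71°E, 4 km): east 4 sin 109° = 3.78, north 4 cos 109° = -1.30
Summing: -5.19 km east, -4.91 km north → (-5.19, -4.91).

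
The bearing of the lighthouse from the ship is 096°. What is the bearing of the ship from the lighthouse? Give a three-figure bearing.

276°

Back-bearing = 096° + 180° = 276°.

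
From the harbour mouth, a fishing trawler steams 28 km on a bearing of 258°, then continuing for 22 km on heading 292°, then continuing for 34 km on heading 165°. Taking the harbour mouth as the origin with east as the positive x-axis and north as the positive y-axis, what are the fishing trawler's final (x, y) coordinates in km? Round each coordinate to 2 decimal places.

Leg 1 (258°, 28 km): east 28 sin 258° = -27.39, north 28 cos 258° = -5.82
Leg 2 (292°, 22 km): east 22 sin 292° = -20.40, north 22 cos 292° = 8.24
Leg 3 (165°, 34 km): east 34 sin 165° = 8.80, north 34 cos 165° = -32.84
Summing: -38.99 km east, -30.42 km north → (-38.99, -30.42).

(-38.99, -30.42)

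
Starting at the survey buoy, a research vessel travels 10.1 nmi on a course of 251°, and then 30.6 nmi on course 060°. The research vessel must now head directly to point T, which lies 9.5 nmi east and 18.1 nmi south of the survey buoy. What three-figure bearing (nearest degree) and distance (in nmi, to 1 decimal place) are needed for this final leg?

194°, 31.0 nmi

Leg 1 (251°, 10.1 nmi): east 10.1 sin 251° = -9.55, north 10.1 cos 251° = -3.29
Leg 2 (060°, 30.6 nmi): east 30.6 sin 60° = 26.50, north 30.6 cos 60° = 15.30
Current position: (16.95, 12.01). Target: (9.5, -18.1). Remaining: Δeast = -7.45, Δnorth = -30.11.
Bearing = atan2(-7.45, -30.11) mod 360° = 193.90°; distance = √((-7.45)² + (-30.11)²) = 31.020 nmi.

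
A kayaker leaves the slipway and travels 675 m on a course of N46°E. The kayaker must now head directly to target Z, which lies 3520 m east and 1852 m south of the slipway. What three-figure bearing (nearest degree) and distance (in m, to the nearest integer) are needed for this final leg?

127°, 3820 m

Leg 1 (N46°E, 675 m): east 675 sin 46° = 485.55, north 675 cos 46° = 468.89
Current position: (485.55, 468.89). Target: (3520, -1852). Remaining: Δeast = 3034.45, Δnorth = -2320.89.
Bearing = atan2(3034.45, -2320.89) mod 360° = 127.41°; distance = √((3034.45)² + (-2320.89)²) = 3820.263 m.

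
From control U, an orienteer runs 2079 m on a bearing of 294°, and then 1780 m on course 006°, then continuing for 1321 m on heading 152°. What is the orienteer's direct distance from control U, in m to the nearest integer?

1815 m

Leg 1 (294°, 2079 m): east 2079 sin 294° = -1899.26, north 2079 cos 294° = 845.61
Leg 2 (006°, 1780 m): east 1780 sin 6° = 186.06, north 1780 cos 6° = 1770.25
Leg 3 (152°, 1321 m): east 1321 sin 152° = 620.17, north 1321 cos 152° = -1166.37
Net: -1093.03 east, 1449.48 north. Distance = √((-1093.03)² + (1449.48)²) = 1815.408 m.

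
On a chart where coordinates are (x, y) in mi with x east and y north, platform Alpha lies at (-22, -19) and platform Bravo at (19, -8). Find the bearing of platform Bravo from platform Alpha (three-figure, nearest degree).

Δeast = 19 − -22 = 41.00; Δnorth = -8 − -19 = 11.00.
Bearing = atan2(Δeast, Δnorth) mod 360° = 74.98° ≈ 075°.

075°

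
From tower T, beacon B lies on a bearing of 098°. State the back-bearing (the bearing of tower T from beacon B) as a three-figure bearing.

Back-bearing = 098° + 180° = 278°.

278°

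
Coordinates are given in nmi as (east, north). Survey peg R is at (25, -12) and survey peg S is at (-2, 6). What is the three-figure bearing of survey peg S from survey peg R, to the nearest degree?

Δeast = -2 − 25 = -27.00; Δnorth = 6 − -12 = 18.00.
Bearing = atan2(Δeast, Δnorth) mod 360° = 303.69° ≈ 304°.

304°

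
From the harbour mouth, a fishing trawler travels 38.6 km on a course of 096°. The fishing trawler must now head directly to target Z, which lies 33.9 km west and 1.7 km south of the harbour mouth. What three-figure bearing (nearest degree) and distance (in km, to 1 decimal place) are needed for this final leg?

272°, 72.3 km

Leg 1 (096°, 38.6 km): east 38.6 sin 96° = 38.39, north 38.6 cos 96° = -4.03
Current position: (38.39, -4.03). Target: (-33.9, -1.7). Remaining: Δeast = -72.29, Δnorth = 2.33.
Bearing = atan2(-72.29, 2.33) mod 360° = 271.85°; distance = √((-72.29)² + (2.33)²) = 72.326 km.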